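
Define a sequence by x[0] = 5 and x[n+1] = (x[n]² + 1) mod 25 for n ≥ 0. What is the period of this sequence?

x[0] = 5, x[1] = 1, x[2] = 2, x[3] = 5.
The sequence repeats with period 3.

3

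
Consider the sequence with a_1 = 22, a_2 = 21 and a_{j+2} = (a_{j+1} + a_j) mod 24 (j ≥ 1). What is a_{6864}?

23

We have a_1 = 22; a_2 = 21; a_3 = 19; a_4 = 16; a_5 = 11; a_6 = 3; a_7 = 14; a_8 = 17; a_9 = 7; a_{10} = 0; a_{11} = 7; a_{12} = 7; a_{13} = 14; a_{14} = 21; a_{15} = 11; a_{16} = 8; a_{17} = 19; a_{18} = 3; a_{19} = 22; a_{20} = 1; a_{21} = 23; a_{22} = 0; a_{23} = 23; a_{24} = 23; a_{25} = 22; a_{26} = 21.
The sequence repeats with period 24.
So a_{6864} = a_{1 + ((6864-1) mod 24)} = a_{24} = 23.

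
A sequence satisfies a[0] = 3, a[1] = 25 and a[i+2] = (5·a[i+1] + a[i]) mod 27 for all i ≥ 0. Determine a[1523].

Computing terms: a[0] = 3, a[1] = 25, a[2] = 20, a[3] = 17, a[4] = 24, a[5] = 2, a[6] = 7, a[7] = 10, a[8] = 3, a[9] = 25.
Since (a[8], a[9]) = (a[0], a[1]) = (3, 25) (two consecutive terms determine the rest), the sequence is periodic with period 8.
So a[1523] = a[0 + ((1523-0) mod 8)] = a[3] = 17.

17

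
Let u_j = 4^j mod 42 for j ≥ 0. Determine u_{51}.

Listing terms: u_0 = 1, u_1 = 4, u_2 = 16, u_3 = 22, u_4 = 4.
Since u_4 = u_1 = 4, the sequence is eventually periodic: after a pre-period of length 1 it cycles with period 3.
For j ≥ 1, u_j depends only on (j - 1) mod 3. (51 - 1) mod 3 = 2, so u_{51} = u_3 = 22.

22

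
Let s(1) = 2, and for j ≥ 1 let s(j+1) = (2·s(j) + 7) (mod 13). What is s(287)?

Listing terms: s(1) = 2, s(2) = 11, s(3) = 3, s(4) = 0, s(5) = 7, s(6) = 8, s(7) = 10, s(8) = 1, s(9) = 9, s(10) = 12, s(11) = 5, s(12) = 4, s(13) = 2.
Since s(13) = s(1) = 2, the sequence is periodic with period 12.
So s(287) = s(1 + ((287-1) mod 12)) = s(11) = 5.

5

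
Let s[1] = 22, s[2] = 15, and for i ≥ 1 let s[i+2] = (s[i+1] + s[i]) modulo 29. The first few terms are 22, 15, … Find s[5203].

s[1] = 22,  s[2] = 15,  s[3] = 8,  s[4] = 23,  s[5] = 2,  s[6] = 25,  s[7] = 27,  s[8] = 23,  s[9] = 21,  s[10] = 15,  s[11] = 7,  s[12] = 22,  s[13] = 0,  s[14] = 22,  s[15] = 22,  s[16] = 15.
Since (s[15], s[16]) = (s[1], s[2]) = (22, 15) (two consecutive terms determine the rest), the sequence is periodic with period 14.
So s[5203] = s[1 + ((5203-1) mod 14)] = s[9] = 21.

21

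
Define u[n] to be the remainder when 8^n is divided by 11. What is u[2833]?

6

Computing terms: u[1] = 8,  u[2] = 9,  u[3] = 6,  u[4] = 4,  u[5] = 10,  u[6] = 3,  u[7] = 2,  u[8] = 5,  u[9] = 7,  u[10] = 1,  u[11] = 8.
The sequence repeats with period 10.
(2833 - 1) mod 10 = 2, so u[2833] = u[3] = 6.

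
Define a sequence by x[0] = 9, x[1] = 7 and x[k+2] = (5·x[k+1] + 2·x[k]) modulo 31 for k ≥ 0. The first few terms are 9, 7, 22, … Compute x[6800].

11

Listing terms: x[0] = 9; x[1] = 7; x[2] = 22; x[3] = 0; x[4] = 13; x[5] = 3; x[6] = 10; x[7] = 25; x[8] = 21; x[9] = 0; x[10] = 11; x[11] = 24; x[12] = 18; x[13] = 14; x[14] = 13; x[15] = 0; x[16] = 26; x[17] = 6; x[18] = 20; x[19] = 19; x[20] = 11; x[21] = 0; x[22] = 22; x[23] = 17; x[24] = 5; x[25] = 28; x[26] = 26; x[27] = 0; x[28] = 21; x[29] = 12; x[30] = 9; x[31] = 7.
The sequence repeats with period 30.
(6800 - 0) mod 30 = 20, so x[6800] = x[20] = 11.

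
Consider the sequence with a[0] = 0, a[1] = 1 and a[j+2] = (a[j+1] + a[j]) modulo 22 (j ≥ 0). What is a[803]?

Computing terms: a[0] = 0,  a[1] = 1,  a[2] = 1,  a[3] = 2,  a[4] = 3,  a[5] = 5,  a[6] = 8,  a[7] = 13,  a[8] = 21,  a[9] = 12,  a[10] = 11,  a[11] = 1,  a[12] = 12,  a[13] = 13,  a[14] = 3,  a[15] = 16,  a[16] = 19,  a[17] = 13,  a[18] = 10,  a[19] = 1,  a[20] = 11,  a[21] = 12,  a[22] = 1,  a[23] = 13,  a[24] = 14,  a[25] = 5,  a[26] = 19,  a[27] = 2,  a[28] = 21,  a[29] = 1,  a[30] = 0,  a[31] = 1.
Since (a[30], a[31]) = (a[0], a[1]) = (0, 1) (two consecutive terms determine the rest), the sequence is periodic with period 30.
So a[803] = a[0 + ((803-0) mod 30)] = a[23] = 13.

13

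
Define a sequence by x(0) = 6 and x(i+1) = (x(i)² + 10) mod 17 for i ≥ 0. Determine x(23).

1

We have x(0) = 6, x(1) = 12, x(2) = 1, x(3) = 11, x(4) = 12.
Since x(4) = x(1) = 12, the sequence is eventually periodic: after a pre-period of length 1 it cycles with period 3.
For i ≥ 1, x(i) depends only on (i - 1) mod 3. (23 - 1) mod 3 = 1, so x(23) = x(2) = 1.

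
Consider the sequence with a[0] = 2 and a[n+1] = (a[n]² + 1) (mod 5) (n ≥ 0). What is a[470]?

1

We have a[0] = 2,  a[1] = 0,  a[2] = 1,  a[3] = 2.
The sequence repeats with period 3.
(470 - 0) mod 3 = 2, so a[470] = a[2] = 1.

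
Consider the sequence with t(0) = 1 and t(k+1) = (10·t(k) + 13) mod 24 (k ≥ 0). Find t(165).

19

We have t(0) = 1,  t(1) = 23,  t(2) = 3,  t(3) = 19,  t(4) = 11,  t(5) = 3.
Since t(5) = t(2) = 3, the sequence is eventually periodic: after a pre-period of length 2 it cycles with period 3.
For k ≥ 2, t(k) depends only on (k - 2) mod 3. (165 - 2) mod 3 = 1, so t(165) = t(3) = 19.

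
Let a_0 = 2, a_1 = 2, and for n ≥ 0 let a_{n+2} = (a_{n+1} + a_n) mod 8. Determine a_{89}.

a_0 = 2,  a_1 = 2,  a_2 = 4,  a_3 = 6,  a_4 = 2,  a_5 = 0,  a_6 = 2,  a_7 = 2.
Since (a_6, a_7) = (a_0, a_1) = (2, 2) (two consecutive terms determine the rest), the sequence is periodic with period 6.
(89 - 0) mod 6 = 5, so a_{89} = a_5 = 0.

0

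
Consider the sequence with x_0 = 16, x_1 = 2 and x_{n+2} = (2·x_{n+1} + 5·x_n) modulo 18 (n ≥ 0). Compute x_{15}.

16

Computing terms: x_0 = 16, x_1 = 2, x_2 = 12, x_3 = 16, x_4 = 2.
Since (x_3, x_4) = (x_0, x_1) = (16, 2) (two consecutive terms determine the rest), the sequence is periodic with period 3.
(15 - 0) mod 3 = 0, so x_{15} = x_0 = 16.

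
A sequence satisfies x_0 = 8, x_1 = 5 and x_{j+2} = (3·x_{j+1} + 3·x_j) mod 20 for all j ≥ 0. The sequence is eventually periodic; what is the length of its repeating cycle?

12

x_0 = 8,  x_1 = 5,  x_2 = 19,  x_3 = 12,  x_4 = 13,  x_5 = 15,  x_6 = 4,  x_7 = 17,  x_8 = 3,  x_9 = 0,  x_{10} = 9,  x_{11} = 7,  x_{12} = 8,  x_{13} = 5.
The sequence repeats with period 12.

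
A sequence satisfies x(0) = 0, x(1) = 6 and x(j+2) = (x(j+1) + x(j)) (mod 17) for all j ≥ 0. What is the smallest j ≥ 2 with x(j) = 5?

Computing terms: x(0) = 0, x(1) = 6, x(2) = 6, x(3) = 12, x(4) = 1, x(5) = 13, x(6) = 14, x(7) = 10, x(8) = 7, x(9) = 0, x(10) = 7, x(11) = 7, x(12) = 14, x(13) = 4, x(14) = 1, x(15) = 5, x(16) = 6, x(17) = 11, x(18) = 0, x(19) = 11, x(20) = 11, x(21) = 5, x(22) = 16, x(23) = 4, x(24) = 3, x(25) = 7, x(26) = 10, x(27) = 0, x(28) = 10, x(29) = 10, x(30) = 3, x(31) = 13, x(32) = 16, x(33) = 12, x(34) = 11, x(35) = 6, x(36) = 0, x(37) = 6.
The sequence repeats with period 36.
The value 5 first appears (with j ≥ 2) at x(15).

15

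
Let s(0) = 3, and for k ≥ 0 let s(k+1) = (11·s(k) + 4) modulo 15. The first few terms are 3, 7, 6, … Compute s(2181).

7

s(0) = 3; s(1) = 7; s(2) = 6; s(3) = 10; s(4) = 9; s(5) = 13; s(6) = 12; s(7) = 1; s(8) = 0; s(9) = 4; s(10) = 3.
Since s(10) = s(0) = 3, the sequence is periodic with period 10.
(2181 - 0) mod 10 = 1, so s(2181) = s(1) = 7.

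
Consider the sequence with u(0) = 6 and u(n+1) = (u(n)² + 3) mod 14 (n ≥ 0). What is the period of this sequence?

u(0) = 6; u(1) = 11; u(2) = 12; u(3) = 7; u(4) = 10; u(5) = 5; u(6) = 0; u(7) = 3; u(8) = 12.
Since u(8) = u(2) = 12, the sequence is eventually periodic: after a pre-period of length 2 it cycles with period 6.

6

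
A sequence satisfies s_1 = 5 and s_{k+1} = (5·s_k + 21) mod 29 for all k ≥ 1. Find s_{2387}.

13

s_1 = 5,  s_2 = 17,  s_3 = 19,  s_4 = 0,  s_5 = 21,  s_6 = 10,  s_7 = 13,  s_8 = 28,  s_9 = 16,  s_{10} = 14,  s_{11} = 4,  s_{12} = 12,  s_{13} = 23,  s_{14} = 20,  s_{15} = 5.
The sequence repeats with period 14.
So s_{2387} = s_{1 + ((2387-1) mod 14)} = s_7 = 13.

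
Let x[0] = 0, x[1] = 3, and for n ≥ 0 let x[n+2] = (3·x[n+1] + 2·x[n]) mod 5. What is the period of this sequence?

24

Computing terms: x[0] = 0; x[1] = 3; x[2] = 4; x[3] = 3; x[4] = 2; x[5] = 2; x[6] = 0; x[7] = 4; x[8] = 2; x[9] = 4; x[10] = 1; x[11] = 1; x[12] = 0; x[13] = 2; x[14] = 1; x[15] = 2; x[16] = 3; x[17] = 3; x[18] = 0; x[19] = 1; x[20] = 3; x[21] = 1; x[22] = 4; x[23] = 4; x[24] = 0; x[25] = 3.
Since (x[24], x[25]) = (x[0], x[1]) = (0, 3) (two consecutive terms determine the rest), the sequence is periodic with period 24.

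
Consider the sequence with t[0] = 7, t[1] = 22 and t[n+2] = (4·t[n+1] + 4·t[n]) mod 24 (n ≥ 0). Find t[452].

8

t[0] = 7,  t[1] = 22,  t[2] = 20,  t[3] = 0,  t[4] = 8,  t[5] = 8,  t[6] = 16,  t[7] = 0,  t[8] = 16,  t[9] = 16,  t[10] = 8,  t[11] = 0,  t[12] = 8.
Since (t[11], t[12]) = (t[3], t[4]) = (0, 8) (two consecutive terms determine the rest), the sequence is eventually periodic: after a pre-period of length 3 it cycles with period 8.
For n ≥ 3, t[n] depends only on (n - 3) mod 8. (452 - 3) mod 8 = 1, so t[452] = t[4] = 8.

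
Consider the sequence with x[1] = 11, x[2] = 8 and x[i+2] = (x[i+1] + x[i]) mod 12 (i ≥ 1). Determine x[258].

x[1] = 11,  x[2] = 8,  x[3] = 7,  x[4] = 3,  x[5] = 10,  x[6] = 1,  x[7] = 11,  x[8] = 0,  x[9] = 11,  x[10] = 11,  x[11] = 10,  x[12] = 9,  x[13] = 7,  x[14] = 4,  x[15] = 11,  x[16] = 3,  x[17] = 2,  x[18] = 5,  x[19] = 7,  x[20] = 0,  x[21] = 7,  x[22] = 7,  x[23] = 2,  x[24] = 9,  x[25] = 11,  x[26] = 8.
The sequence repeats with period 24.
(258 - 1) mod 24 = 17, so x[258] = x[18] = 5.

5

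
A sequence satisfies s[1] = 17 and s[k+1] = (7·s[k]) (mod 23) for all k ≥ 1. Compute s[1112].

6

s[1] = 17; s[2] = 4; s[3] = 5; s[4] = 12; s[5] = 15; s[6] = 13; s[7] = 22; s[8] = 16; s[9] = 20; s[10] = 2; s[11] = 14; s[12] = 6; s[13] = 19; s[14] = 18; s[15] = 11; s[16] = 8; s[17] = 10; s[18] = 1; s[19] = 7; s[20] = 3; s[21] = 21; s[22] = 9; s[23] = 17.
Since s[23] = s[1] = 17, the sequence is periodic with period 22.
So s[1112] = s[1 + ((1112-1) mod 22)] = s[12] = 6.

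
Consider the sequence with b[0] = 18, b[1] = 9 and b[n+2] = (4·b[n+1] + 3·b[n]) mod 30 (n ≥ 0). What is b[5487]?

b[0] = 18; b[1] = 9; b[2] = 0; b[3] = 27; b[4] = 18; b[5] = 3; b[6] = 6; b[7] = 3; b[8] = 0; b[9] = 9; b[10] = 6; b[11] = 21; b[12] = 12; b[13] = 21; b[14] = 0; b[15] = 3; b[16] = 12; b[17] = 27; b[18] = 24; b[19] = 27; b[20] = 0; b[21] = 21; b[22] = 24; b[23] = 9; b[24] = 18; b[25] = 9.
The sequence repeats with period 24.
(5487 - 0) mod 24 = 15, so b[5487] = b[15] = 3.

3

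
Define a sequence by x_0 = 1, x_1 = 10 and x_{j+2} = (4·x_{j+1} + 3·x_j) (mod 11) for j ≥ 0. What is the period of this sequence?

40

Computing terms: x_0 = 1; x_1 = 10; x_2 = 10; x_3 = 4; x_4 = 2; x_5 = 9; x_6 = 9; x_7 = 8; x_8 = 4; x_9 = 7; x_{10} = 7; x_{11} = 5; x_{12} = 8; x_{13} = 3; x_{14} = 3; x_{15} = 10; x_{16} = 5; x_{17} = 6; x_{18} = 6; x_{19} = 9; x_{20} = 10; x_{21} = 1; x_{22} = 1; x_{23} = 7; x_{24} = 9; x_{25} = 2; x_{26} = 2; x_{27} = 3; x_{28} = 7; x_{29} = 4; x_{30} = 4; x_{31} = 6; x_{32} = 3; x_{33} = 8; x_{34} = 8; x_{35} = 1; x_{36} = 6; x_{37} = 5; x_{38} = 5; x_{39} = 2; x_{40} = 1; x_{41} = 10.
Since (x_{40}, x_{41}) = (x_0, x_1) = (1, 10) (two consecutive terms determine the rest), the sequence is periodic with period 40.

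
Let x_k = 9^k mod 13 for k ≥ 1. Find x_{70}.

Computing terms: x_1 = 9,  x_2 = 3,  x_3 = 1,  x_4 = 9.
Since x_4 = x_1 = 9, the sequence is periodic with period 3.
(70 - 1) mod 3 = 0, so x_{70} = x_1 = 9.

9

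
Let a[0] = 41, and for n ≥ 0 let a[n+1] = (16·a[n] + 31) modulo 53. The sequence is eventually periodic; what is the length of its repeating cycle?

Computing terms: a[0] = 41; a[1] = 51; a[2] = 52; a[3] = 15; a[4] = 6; a[5] = 21; a[6] = 49; a[7] = 20; a[8] = 33; a[9] = 29; a[10] = 18; a[11] = 1; a[12] = 47; a[13] = 41.
Since a[13] = a[0] = 41, the sequence is periodic with period 13.

13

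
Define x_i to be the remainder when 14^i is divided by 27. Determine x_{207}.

We have x_1 = 14; x_2 = 7; x_3 = 17; x_4 = 22; x_5 = 11; x_6 = 19; x_7 = 23; x_8 = 25; x_9 = 26; x_{10} = 13; x_{11} = 20; x_{12} = 10; x_{13} = 5; x_{14} = 16; x_{15} = 8; x_{16} = 4; x_{17} = 2; x_{18} = 1; x_{19} = 14.
Since x_{19} = x_1 = 14, the sequence is periodic with period 18.
(207 - 1) mod 18 = 8, so x_{207} = x_9 = 26.

26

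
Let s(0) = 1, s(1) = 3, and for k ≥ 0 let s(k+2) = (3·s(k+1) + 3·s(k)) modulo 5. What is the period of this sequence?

4

s(0) = 1, s(1) = 3, s(2) = 2, s(3) = 0, s(4) = 1, s(5) = 3.
Since (s(4), s(5)) = (s(0), s(1)) = (1, 3) (two consecutive terms determine the rest), the sequence is periodic with period 4.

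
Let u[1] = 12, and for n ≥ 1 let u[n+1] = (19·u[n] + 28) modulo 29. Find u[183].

Listing terms: u[1] = 12, u[2] = 24, u[3] = 20, u[4] = 2, u[5] = 8, u[6] = 6, u[7] = 26, u[8] = 0, u[9] = 28, u[10] = 9, u[11] = 25, u[12] = 10, u[13] = 15, u[14] = 23, u[15] = 1, u[16] = 18, u[17] = 22, u[18] = 11, u[19] = 5, u[20] = 7, u[21] = 16, u[22] = 13, u[23] = 14, u[24] = 4, u[25] = 17, u[26] = 3, u[27] = 27, u[28] = 19, u[29] = 12.
Since u[29] = u[1] = 12, the sequence is periodic with period 28.
(183 - 1) mod 28 = 14, so u[183] = u[15] = 1.

1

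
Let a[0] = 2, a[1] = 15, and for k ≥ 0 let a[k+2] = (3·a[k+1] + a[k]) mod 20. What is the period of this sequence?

12

Computing terms: a[0] = 2,  a[1] = 15,  a[2] = 7,  a[3] = 16,  a[4] = 15,  a[5] = 1,  a[6] = 18,  a[7] = 15,  a[8] = 3,  a[9] = 4,  a[10] = 15,  a[11] = 9,  a[12] = 2,  a[13] = 15.
The sequence repeats with period 12.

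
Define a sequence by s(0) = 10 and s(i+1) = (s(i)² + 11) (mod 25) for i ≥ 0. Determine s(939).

10

s(0) = 10,  s(1) = 11,  s(2) = 7,  s(3) = 10.
Since s(3) = s(0) = 10, the sequence is periodic with period 3.
So s(939) = s(0 + ((939-0) mod 3)) = s(0) = 10.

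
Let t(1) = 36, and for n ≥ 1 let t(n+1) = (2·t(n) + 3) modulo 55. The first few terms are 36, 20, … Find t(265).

16

Listing terms: t(1) = 36,  t(2) = 20,  t(3) = 43,  t(4) = 34,  t(5) = 16,  t(6) = 35,  t(7) = 18,  t(8) = 39,  t(9) = 26,  t(10) = 0,  t(11) = 3,  t(12) = 9,  t(13) = 21,  t(14) = 45,  t(15) = 38,  t(16) = 24,  t(17) = 51,  t(18) = 50,  t(19) = 48,  t(20) = 44,  t(21) = 36.
Since t(21) = t(1) = 36, the sequence is periodic with period 20.
So t(265) = t(1 + ((265-1) mod 20)) = t(5) = 16.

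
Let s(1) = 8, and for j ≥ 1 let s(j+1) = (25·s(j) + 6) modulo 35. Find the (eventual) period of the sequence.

3

s(1) = 8, s(2) = 31, s(3) = 11, s(4) = 1, s(5) = 31.
Since s(5) = s(2) = 31, the sequence is eventually periodic: after a pre-period of length 1 it cycles with period 3.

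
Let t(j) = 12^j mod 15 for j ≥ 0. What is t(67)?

Computing terms: t(0) = 1; t(1) = 12; t(2) = 9; t(3) = 3; t(4) = 6; t(5) = 12.
Since t(5) = t(1) = 12, the sequence is eventually periodic: after a pre-period of length 1 it cycles with period 4.
For j ≥ 1, t(j) depends only on (j - 1) mod 4. (67 - 1) mod 4 = 2, so t(67) = t(3) = 3.

3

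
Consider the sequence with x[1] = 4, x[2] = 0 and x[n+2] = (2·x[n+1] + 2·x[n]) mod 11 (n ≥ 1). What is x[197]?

Listing terms: x[1] = 4,  x[2] = 0,  x[3] = 8,  x[4] = 5,  x[5] = 4,  x[6] = 7,  x[7] = 0,  x[8] = 3,  x[9] = 6,  x[10] = 7,  x[11] = 4,  x[12] = 0.
Since (x[11], x[12]) = (x[1], x[2]) = (4, 0) (two consecutive terms determine the rest), the sequence is periodic with period 10.
(197 - 1) mod 10 = 6, so x[197] = x[7] = 0.

0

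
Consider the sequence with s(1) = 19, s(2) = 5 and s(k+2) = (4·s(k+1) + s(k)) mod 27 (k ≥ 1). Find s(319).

We have s(1) = 19,  s(2) = 5,  s(3) = 12,  s(4) = 26,  s(5) = 8,  s(6) = 4,  s(7) = 24,  s(8) = 19,  s(9) = 19,  s(10) = 14,  s(11) = 21,  s(12) = 17,  s(13) = 8,  s(14) = 22,  s(15) = 15,  s(16) = 1,  s(17) = 19,  s(18) = 23,  s(19) = 3,  s(20) = 8,  s(21) = 8,  s(22) = 13,  s(23) = 6,  s(24) = 10,  s(25) = 19,  s(26) = 5.
The sequence repeats with period 24.
(319 - 1) mod 24 = 6, so s(319) = s(7) = 24.

24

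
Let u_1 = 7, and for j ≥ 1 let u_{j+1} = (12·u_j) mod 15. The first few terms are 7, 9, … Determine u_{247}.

3

Listing terms: u_1 = 7,  u_2 = 9,  u_3 = 3,  u_4 = 6,  u_5 = 12,  u_6 = 9.
Since u_6 = u_2 = 9, the sequence is eventually periodic: after a pre-period of length 1 it cycles with period 4.
For j ≥ 2, u_j depends only on (j - 2) mod 4. (247 - 2) mod 4 = 1, so u_{247} = u_3 = 3.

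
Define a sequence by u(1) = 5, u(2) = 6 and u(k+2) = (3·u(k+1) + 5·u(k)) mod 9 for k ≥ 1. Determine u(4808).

We have u(1) = 5, u(2) = 6, u(3) = 7, u(4) = 6, u(5) = 8, u(6) = 0, u(7) = 4, u(8) = 3, u(9) = 2, u(10) = 3, u(11) = 1, u(12) = 0, u(13) = 5, u(14) = 6.
The sequence repeats with period 12.
(4808 - 1) mod 12 = 7, so u(4808) = u(8) = 3.

3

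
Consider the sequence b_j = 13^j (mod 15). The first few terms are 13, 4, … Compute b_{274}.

4

Computing terms: b_1 = 13,  b_2 = 4,  b_3 = 7,  b_4 = 1,  b_5 = 13.
The sequence repeats with period 4.
So b_{274} = b_{1 + ((274-1) mod 4)} = b_2 = 4.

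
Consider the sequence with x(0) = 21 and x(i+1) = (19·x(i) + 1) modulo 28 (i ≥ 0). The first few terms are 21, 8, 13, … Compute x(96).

Computing terms: x(0) = 21,  x(1) = 8,  x(2) = 13,  x(3) = 24,  x(4) = 9,  x(5) = 4,  x(6) = 21.
The sequence repeats with period 6.
So x(96) = x(0 + ((96-0) mod 6)) = x(0) = 21.

21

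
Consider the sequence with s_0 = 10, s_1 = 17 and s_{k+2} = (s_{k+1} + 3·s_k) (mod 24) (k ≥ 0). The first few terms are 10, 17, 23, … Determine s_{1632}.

s_0 = 10, s_1 = 17, s_2 = 23, s_3 = 2, s_4 = 23, s_5 = 5, s_6 = 2, s_7 = 17, s_8 = 23.
Since (s_7, s_8) = (s_1, s_2) = (17, 23) (two consecutive terms determine the rest), the sequence is eventually periodic: after a pre-period of length 1 it cycles with period 6.
For k ≥ 1, s_k depends only on (k - 1) mod 6. (1632 - 1) mod 6 = 5, so s_{1632} = s_6 = 2.

2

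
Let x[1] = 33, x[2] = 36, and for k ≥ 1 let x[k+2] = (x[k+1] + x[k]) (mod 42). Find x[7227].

Listing terms: x[1] = 33; x[2] = 36; x[3] = 27; x[4] = 21; x[5] = 6; x[6] = 27; x[7] = 33; x[8] = 18; x[9] = 9; x[10] = 27; x[11] = 36; x[12] = 21; x[13] = 15; x[14] = 36; x[15] = 9; x[16] = 3; x[17] = 12; x[18] = 15; x[19] = 27; x[20] = 0; x[21] = 27; x[22] = 27; x[23] = 12; x[24] = 39; x[25] = 9; x[26] = 6; x[27] = 15; x[28] = 21; x[29] = 36; x[30] = 15; x[31] = 9; x[32] = 24; x[33] = 33; x[34] = 15; x[35] = 6; x[36] = 21; x[37] = 27; x[38] = 6; x[39] = 33; x[40] = 39; x[41] = 30; x[42] = 27; x[43] = 15; x[44] = 0; x[45] = 15; x[46] = 15; x[47] = 30; x[48] = 3; x[49] = 33; x[50] = 36.
Since (x[49], x[50]) = (x[1], x[2]) = (33, 36) (two consecutive terms determine the rest), the sequence is periodic with period 48.
So x[7227] = x[1 + ((7227-1) mod 48)] = x[27] = 15.

15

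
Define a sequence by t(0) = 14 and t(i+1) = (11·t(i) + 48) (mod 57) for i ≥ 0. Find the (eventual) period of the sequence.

Listing terms: t(0) = 14,  t(1) = 31,  t(2) = 47,  t(3) = 52,  t(4) = 50,  t(5) = 28,  t(6) = 14.
The sequence repeats with period 6.

6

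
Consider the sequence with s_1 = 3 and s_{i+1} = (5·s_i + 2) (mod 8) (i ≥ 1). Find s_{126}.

1

s_1 = 3; s_2 = 1; s_3 = 7; s_4 = 5; s_5 = 3.
Since s_5 = s_1 = 3, the sequence is periodic with period 4.
So s_{126} = s_{1 + ((126-1) mod 4)} = s_2 = 1.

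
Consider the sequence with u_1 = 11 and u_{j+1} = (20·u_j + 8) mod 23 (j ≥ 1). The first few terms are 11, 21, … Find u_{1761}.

11

Computing terms: u_1 = 11,  u_2 = 21,  u_3 = 14,  u_4 = 12,  u_5 = 18,  u_6 = 0,  u_7 = 8,  u_8 = 7,  u_9 = 10,  u_{10} = 1,  u_{11} = 5,  u_{12} = 16,  u_{13} = 6,  u_{14} = 13,  u_{15} = 15,  u_{16} = 9,  u_{17} = 4,  u_{18} = 19,  u_{19} = 20,  u_{20} = 17,  u_{21} = 3,  u_{22} = 22,  u_{23} = 11.
Since u_{23} = u_1 = 11, the sequence is periodic with period 22.
So u_{1761} = u_{1 + ((1761-1) mod 22)} = u_1 = 11.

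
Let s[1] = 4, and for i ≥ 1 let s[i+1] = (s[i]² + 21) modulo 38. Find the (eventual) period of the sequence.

We have s[1] = 4; s[2] = 37; s[3] = 22; s[4] = 11; s[5] = 28; s[6] = 7; s[7] = 32; s[8] = 19; s[9] = 2; s[10] = 25; s[11] = 0; s[12] = 21; s[13] = 6; s[14] = 19.
Since s[14] = s[8] = 19, the sequence is eventually periodic: after a pre-period of length 7 it cycles with period 6.

6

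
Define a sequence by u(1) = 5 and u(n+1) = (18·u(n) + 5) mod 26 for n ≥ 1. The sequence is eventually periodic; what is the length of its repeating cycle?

Computing terms: u(1) = 5, u(2) = 17, u(3) = 25, u(4) = 13, u(5) = 5.
Since u(5) = u(1) = 5, the sequence is periodic with period 4.

4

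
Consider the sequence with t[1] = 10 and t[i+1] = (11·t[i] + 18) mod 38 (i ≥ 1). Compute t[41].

Computing terms: t[1] = 10; t[2] = 14; t[3] = 20; t[4] = 10.
Since t[4] = t[1] = 10, the sequence is periodic with period 3.
So t[41] = t[1 + ((41-1) mod 3)] = t[2] = 14.

14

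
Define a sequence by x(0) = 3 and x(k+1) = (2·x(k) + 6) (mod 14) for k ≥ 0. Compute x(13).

Computing terms: x(0) = 3, x(1) = 12, x(2) = 2, x(3) = 10, x(4) = 12.
Since x(4) = x(1) = 12, the sequence is eventually periodic: after a pre-period of length 1 it cycles with period 3.
For k ≥ 1, x(k) depends only on (k - 1) mod 3. (13 - 1) mod 3 = 0, so x(13) = x(1) = 12.

12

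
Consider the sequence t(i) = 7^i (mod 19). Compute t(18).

1

t(0) = 1; t(1) = 7; t(2) = 11; t(3) = 1.
Since t(3) = t(0) = 1, the sequence is periodic with period 3.
(18 - 0) mod 3 = 0, so t(18) = t(0) = 1.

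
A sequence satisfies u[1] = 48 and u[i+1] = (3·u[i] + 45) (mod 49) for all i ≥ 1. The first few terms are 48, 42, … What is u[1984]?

47

Listing terms: u[1] = 48,  u[2] = 42,  u[3] = 24,  u[4] = 19,  u[5] = 4,  u[6] = 8,  u[7] = 20,  u[8] = 7,  u[9] = 17,  u[10] = 47,  u[11] = 39,  u[12] = 15,  u[13] = 41,  u[14] = 21,  u[15] = 10,  u[16] = 26,  u[17] = 25,  u[18] = 22,  u[19] = 13,  u[20] = 35,  u[21] = 3,  u[22] = 5,  u[23] = 11,  u[24] = 29,  u[25] = 34,  u[26] = 0,  u[27] = 45,  u[28] = 33,  u[29] = 46,  u[30] = 36,  u[31] = 6,  u[32] = 14,  u[33] = 38,  u[34] = 12,  u[35] = 32,  u[36] = 43,  u[37] = 27,  u[38] = 28,  u[39] = 31,  u[40] = 40,  u[41] = 18,  u[42] = 1,  u[43] = 48.
Since u[43] = u[1] = 48, the sequence is periodic with period 42.
(1984 - 1) mod 42 = 9, so u[1984] = u[10] = 47.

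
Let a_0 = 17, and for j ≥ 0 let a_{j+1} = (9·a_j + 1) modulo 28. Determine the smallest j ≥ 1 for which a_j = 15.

Computing terms: a_0 = 17,  a_1 = 14,  a_2 = 15,  a_3 = 24,  a_4 = 21,  a_5 = 22,  a_6 = 3,  a_7 = 0,  a_8 = 1,  a_9 = 10,  a_{10} = 7,  a_{11} = 8,  a_{12} = 17.
Since a_{12} = a_0 = 17, the sequence is periodic with period 12.
The value 15 first appears (with j ≥ 1) at a_2.

2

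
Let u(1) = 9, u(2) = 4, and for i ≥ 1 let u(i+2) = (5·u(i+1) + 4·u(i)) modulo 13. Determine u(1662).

9

Listing terms: u(1) = 9,  u(2) = 4,  u(3) = 4,  u(4) = 10,  u(5) = 1,  u(6) = 6,  u(7) = 8,  u(8) = 12,  u(9) = 1,  u(10) = 1,  u(11) = 9,  u(12) = 10,  u(13) = 8,  u(14) = 2,  u(15) = 3,  u(16) = 10,  u(17) = 10,  u(18) = 12,  u(19) = 9,  u(20) = 2,  u(21) = 7,  u(22) = 4,  u(23) = 9,  u(24) = 9,  u(25) = 3,  u(26) = 12,  u(27) = 7,  u(28) = 5,  u(29) = 1,  u(30) = 12,  u(31) = 12,  u(32) = 4,  u(33) = 3,  u(34) = 5,  u(35) = 11,  u(36) = 10,  u(37) = 3,  u(38) = 3,  u(39) = 1,  u(40) = 4,  u(41) = 11,  u(42) = 6,  u(43) = 9,  u(44) = 4.
The sequence repeats with period 42.
(1662 - 1) mod 42 = 23, so u(1662) = u(24) = 9.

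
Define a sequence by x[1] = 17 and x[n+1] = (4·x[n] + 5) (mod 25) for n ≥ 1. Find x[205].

We have x[1] = 17; x[2] = 23; x[3] = 22; x[4] = 18; x[5] = 2; x[6] = 13; x[7] = 7; x[8] = 8; x[9] = 12; x[10] = 3; x[11] = 17.
The sequence repeats with period 10.
(205 - 1) mod 10 = 4, so x[205] = x[5] = 2.

2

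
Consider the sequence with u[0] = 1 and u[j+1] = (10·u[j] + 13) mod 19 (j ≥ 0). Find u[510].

u[0] = 1, u[1] = 4, u[2] = 15, u[3] = 11, u[4] = 9, u[5] = 8, u[6] = 17, u[7] = 12, u[8] = 0, u[9] = 13, u[10] = 10, u[11] = 18, u[12] = 3, u[13] = 5, u[14] = 6, u[15] = 16, u[16] = 2, u[17] = 14, u[18] = 1.
The sequence repeats with period 18.
So u[510] = u[0 + ((510-0) mod 18)] = u[6] = 17.

17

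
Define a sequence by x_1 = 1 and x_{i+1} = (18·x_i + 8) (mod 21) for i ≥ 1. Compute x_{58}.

Listing terms: x_1 = 1,  x_2 = 5,  x_3 = 14,  x_4 = 8,  x_5 = 5.
Since x_5 = x_2 = 5, the sequence is eventually periodic: after a pre-period of length 1 it cycles with period 3.
For i ≥ 2, x_i depends only on (i - 2) mod 3. (58 - 2) mod 3 = 2, so x_{58} = x_4 = 8.

8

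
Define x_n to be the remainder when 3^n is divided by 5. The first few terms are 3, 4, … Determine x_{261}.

3

x_1 = 3,  x_2 = 4,  x_3 = 2,  x_4 = 1,  x_5 = 3.
Since x_5 = x_1 = 3, the sequence is periodic with period 4.
(261 - 1) mod 4 = 0, so x_{261} = x_1 = 3.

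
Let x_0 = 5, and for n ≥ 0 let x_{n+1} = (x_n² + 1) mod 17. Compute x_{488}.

14

x_0 = 5, x_1 = 9, x_2 = 14, x_3 = 10, x_4 = 16, x_5 = 2, x_6 = 5.
Since x_6 = x_0 = 5, the sequence is periodic with period 6.
(488 - 0) mod 6 = 2, so x_{488} = x_2 = 14.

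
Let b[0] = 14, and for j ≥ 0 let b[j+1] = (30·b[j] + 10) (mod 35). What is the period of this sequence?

3

Computing terms: b[0] = 14; b[1] = 10; b[2] = 30; b[3] = 0; b[4] = 10.
Since b[4] = b[1] = 10, the sequence is eventually periodic: after a pre-period of length 1 it cycles with period 3.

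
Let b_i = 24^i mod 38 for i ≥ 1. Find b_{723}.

We have b_1 = 24; b_2 = 6; b_3 = 30; b_4 = 36; b_5 = 28; b_6 = 26; b_7 = 16; b_8 = 4; b_9 = 20; b_{10} = 24.
Since b_{10} = b_1 = 24, the sequence is periodic with period 9.
So b_{723} = b_{1 + ((723-1) mod 9)} = b_3 = 30.

30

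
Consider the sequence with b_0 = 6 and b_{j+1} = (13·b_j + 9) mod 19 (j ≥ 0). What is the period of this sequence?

Computing terms: b_0 = 6,  b_1 = 11,  b_2 = 0,  b_3 = 9,  b_4 = 12,  b_5 = 13,  b_6 = 7,  b_7 = 5,  b_8 = 17,  b_9 = 2,  b_{10} = 16,  b_{11} = 8,  b_{12} = 18,  b_{13} = 15,  b_{14} = 14,  b_{15} = 1,  b_{16} = 3,  b_{17} = 10,  b_{18} = 6.
Since b_{18} = b_0 = 6, the sequence is periodic with period 18.

18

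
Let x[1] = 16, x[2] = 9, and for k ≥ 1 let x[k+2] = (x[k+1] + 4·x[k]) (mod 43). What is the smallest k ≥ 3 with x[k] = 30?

3

x[1] = 16; x[2] = 9; x[3] = 30; x[4] = 23; x[5] = 14; x[6] = 20; x[7] = 33; x[8] = 27; x[9] = 30; x[10] = 9; x[11] = 0; x[12] = 36; x[13] = 36; x[14] = 8; x[15] = 23; x[16] = 12; x[17] = 18; x[18] = 23; x[19] = 9; x[20] = 15; x[21] = 8; x[22] = 25; x[23] = 14; x[24] = 28; x[25] = 41; x[26] = 24; x[27] = 16; x[28] = 26; x[29] = 4; x[30] = 22; x[31] = 38; x[32] = 40; x[33] = 20; x[34] = 8; x[35] = 2; x[36] = 34; x[37] = 42; x[38] = 6; x[39] = 2; x[40] = 26; x[41] = 34; x[42] = 9; x[43] = 16; x[44] = 9.
The sequence repeats with period 42.
The value 30 first appears (with k ≥ 3) at x[3].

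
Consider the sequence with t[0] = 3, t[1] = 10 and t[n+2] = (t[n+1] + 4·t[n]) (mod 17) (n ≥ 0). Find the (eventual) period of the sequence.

8

t[0] = 3, t[1] = 10, t[2] = 5, t[3] = 11, t[4] = 14, t[5] = 7, t[6] = 12, t[7] = 6, t[8] = 3, t[9] = 10.
The sequence repeats with period 8.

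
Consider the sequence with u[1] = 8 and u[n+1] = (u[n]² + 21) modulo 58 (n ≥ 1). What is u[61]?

Computing terms: u[1] = 8,  u[2] = 27,  u[3] = 54,  u[4] = 37,  u[5] = 56,  u[6] = 25,  u[7] = 8.
Since u[7] = u[1] = 8, the sequence is periodic with period 6.
(61 - 1) mod 6 = 0, so u[61] = u[1] = 8.

8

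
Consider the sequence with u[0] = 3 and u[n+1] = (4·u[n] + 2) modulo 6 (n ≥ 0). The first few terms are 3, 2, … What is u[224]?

4

We have u[0] = 3; u[1] = 2; u[2] = 4; u[3] = 0; u[4] = 2.
Since u[4] = u[1] = 2, the sequence is eventually periodic: after a pre-period of length 1 it cycles with period 3.
For n ≥ 1, u[n] depends only on (n - 1) mod 3. (224 - 1) mod 3 = 1, so u[224] = u[2] = 4.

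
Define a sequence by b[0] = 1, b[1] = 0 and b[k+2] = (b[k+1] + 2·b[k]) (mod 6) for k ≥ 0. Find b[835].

0

Computing terms: b[0] = 1; b[1] = 0; b[2] = 2; b[3] = 2; b[4] = 0; b[5] = 4; b[6] = 4; b[7] = 0; b[8] = 2.
Since (b[7], b[8]) = (b[1], b[2]) = (0, 2) (two consecutive terms determine the rest), the sequence is eventually periodic: after a pre-period of length 1 it cycles with period 6.
For k ≥ 1, b[k] depends only on (k - 1) mod 6. (835 - 1) mod 6 = 0, so b[835] = b[1] = 0.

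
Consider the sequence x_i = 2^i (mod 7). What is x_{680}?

4

We have x_1 = 2,  x_2 = 4,  x_3 = 1,  x_4 = 2.
The sequence repeats with period 3.
(680 - 1) mod 3 = 1, so x_{680} = x_2 = 4.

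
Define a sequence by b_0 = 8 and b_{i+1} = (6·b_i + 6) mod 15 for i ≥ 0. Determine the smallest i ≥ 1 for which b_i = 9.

Listing terms: b_0 = 8; b_1 = 9; b_2 = 0; b_3 = 6; b_4 = 12; b_5 = 3; b_6 = 9.
Since b_6 = b_1 = 9, the sequence is eventually periodic: after a pre-period of length 1 it cycles with period 5.
The value 9 first appears (with i ≥ 1) at b_1.

1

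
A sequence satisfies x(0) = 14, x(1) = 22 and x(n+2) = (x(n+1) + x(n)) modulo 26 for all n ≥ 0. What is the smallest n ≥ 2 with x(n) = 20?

8

x(0) = 14; x(1) = 22; x(2) = 10; x(3) = 6; x(4) = 16; x(5) = 22; x(6) = 12; x(7) = 8; x(8) = 20; x(9) = 2; x(10) = 22; x(11) = 24; x(12) = 20; x(13) = 18; x(14) = 12; x(15) = 4; x(16) = 16; x(17) = 20; x(18) = 10; x(19) = 4; x(20) = 14; x(21) = 18; x(22) = 6; x(23) = 24; x(24) = 4; x(25) = 2; x(26) = 6; x(27) = 8; x(28) = 14; x(29) = 22.
Since (x(28), x(29)) = (x(0), x(1)) = (14, 22) (two consecutive terms determine the rest), the sequence is periodic with period 28.
The value 20 first appears (with n ≥ 2) at x(8).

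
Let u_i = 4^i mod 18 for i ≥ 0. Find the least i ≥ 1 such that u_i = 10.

3

We have u_0 = 1, u_1 = 4, u_2 = 16, u_3 = 10, u_4 = 4.
Since u_4 = u_1 = 4, the sequence is eventually periodic: after a pre-period of length 1 it cycles with period 3.
The value 10 first appears (with i ≥ 1) at u_3.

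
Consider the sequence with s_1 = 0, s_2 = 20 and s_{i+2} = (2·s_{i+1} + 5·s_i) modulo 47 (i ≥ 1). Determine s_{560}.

45

Computing terms: s_1 = 0,  s_2 = 20,  s_3 = 40,  s_4 = 39,  s_5 = 43,  s_6 = 46,  s_7 = 25,  s_8 = 45,  s_9 = 27,  s_{10} = 44,  s_{11} = 35,  s_{12} = 8,  s_{13} = 3,  s_{14} = 46,  s_{15} = 13,  s_{16} = 21,  s_{17} = 13,  s_{18} = 37,  s_{19} = 45,  s_{20} = 40,  s_{21} = 23,  s_{22} = 11,  s_{23} = 43,  s_{24} = 0,  s_{25} = 27,  s_{26} = 7,  s_{27} = 8,  s_{28} = 4,  s_{29} = 1,  s_{30} = 22,  s_{31} = 2,  s_{32} = 20,  s_{33} = 3,  s_{34} = 12,  s_{35} = 39,  s_{36} = 44,  s_{37} = 1,  s_{38} = 34,  s_{39} = 26,  s_{40} = 34,  s_{41} = 10,  s_{42} = 2,  s_{43} = 7,  s_{44} = 24,  s_{45} = 36,  s_{46} = 4,  s_{47} = 0,  s_{48} = 20.
The sequence repeats with period 46.
(560 - 1) mod 46 = 7, so s_{560} = s_8 = 45.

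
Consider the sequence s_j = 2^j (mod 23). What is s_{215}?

18

s_0 = 1; s_1 = 2; s_2 = 4; s_3 = 8; s_4 = 16; s_5 = 9; s_6 = 18; s_7 = 13; s_8 = 3; s_9 = 6; s_{10} = 12; s_{11} = 1.
Since s_{11} = s_0 = 1, the sequence is periodic with period 11.
So s_{215} = s_{0 + ((215-0) mod 11)} = s_6 = 18.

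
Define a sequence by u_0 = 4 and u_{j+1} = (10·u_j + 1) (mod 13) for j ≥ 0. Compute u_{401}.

12

Listing terms: u_0 = 4,  u_1 = 2,  u_2 = 8,  u_3 = 3,  u_4 = 5,  u_5 = 12,  u_6 = 4.
The sequence repeats with period 6.
(401 - 0) mod 6 = 5, so u_{401} = u_5 = 12.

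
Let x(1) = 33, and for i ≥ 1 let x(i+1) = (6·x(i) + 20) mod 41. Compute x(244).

Computing terms: x(1) = 33,  x(2) = 13,  x(3) = 16,  x(4) = 34,  x(5) = 19,  x(6) = 11,  x(7) = 4,  x(8) = 3,  x(9) = 38,  x(10) = 2,  x(11) = 32,  x(12) = 7,  x(13) = 21,  x(14) = 23,  x(15) = 35,  x(16) = 25,  x(17) = 6,  x(18) = 15,  x(19) = 28,  x(20) = 24,  x(21) = 0,  x(22) = 20,  x(23) = 17,  x(24) = 40,  x(25) = 14,  x(26) = 22,  x(27) = 29,  x(28) = 30,  x(29) = 36,  x(30) = 31,  x(31) = 1,  x(32) = 26,  x(33) = 12,  x(34) = 10,  x(35) = 39,  x(36) = 8,  x(37) = 27,  x(38) = 18,  x(39) = 5,  x(40) = 9,  x(41) = 33.
Since x(41) = x(1) = 33, the sequence is periodic with period 40.
(244 - 1) mod 40 = 3, so x(244) = x(4) = 34.

34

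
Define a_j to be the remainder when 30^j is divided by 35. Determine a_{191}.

Computing terms: a_1 = 30, a_2 = 25, a_3 = 15, a_4 = 30.
Since a_4 = a_1 = 30, the sequence is periodic with period 3.
So a_{191} = a_{1 + ((191-1) mod 3)} = a_2 = 25.

25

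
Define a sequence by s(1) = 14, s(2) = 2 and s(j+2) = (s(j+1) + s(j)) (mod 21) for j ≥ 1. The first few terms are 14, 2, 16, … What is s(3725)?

We have s(1) = 14,  s(2) = 2,  s(3) = 16,  s(4) = 18,  s(5) = 13,  s(6) = 10,  s(7) = 2,  s(8) = 12,  s(9) = 14,  s(10) = 5,  s(11) = 19,  s(12) = 3,  s(13) = 1,  s(14) = 4,  s(15) = 5,  s(16) = 9,  s(17) = 14,  s(18) = 2.
The sequence repeats with period 16.
So s(3725) = s(1 + ((3725-1) mod 16)) = s(13) = 1.

1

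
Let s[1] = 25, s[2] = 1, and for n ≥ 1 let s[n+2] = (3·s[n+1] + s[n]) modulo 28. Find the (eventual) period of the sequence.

Computing terms: s[1] = 25,  s[2] = 1,  s[3] = 0,  s[4] = 1,  s[5] = 3,  s[6] = 10,  s[7] = 5,  s[8] = 25,  s[9] = 24,  s[10] = 13,  s[11] = 7,  s[12] = 6,  s[13] = 25,  s[14] = 25,  s[15] = 16,  s[16] = 17,  s[17] = 11,  s[18] = 22,  s[19] = 21,  s[20] = 1,  s[21] = 24,  s[22] = 17,  s[23] = 19,  s[24] = 18,  s[25] = 17,  s[26] = 13,  s[27] = 0,  s[28] = 13,  s[29] = 11,  s[30] = 18,  s[31] = 9,  s[32] = 17,  s[33] = 4,  s[34] = 1,  s[35] = 7,  s[36] = 22,  s[37] = 17,  s[38] = 17,  s[39] = 12,  s[40] = 25,  s[41] = 3,  s[42] = 6,  s[43] = 21,  s[44] = 13,  s[45] = 4,  s[46] = 25,  s[47] = 23,  s[48] = 10,  s[49] = 25,  s[50] = 1.
The sequence repeats with period 48.

48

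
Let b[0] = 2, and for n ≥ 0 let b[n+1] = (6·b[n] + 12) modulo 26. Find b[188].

16

We have b[0] = 2,  b[1] = 24,  b[2] = 0,  b[3] = 12,  b[4] = 6,  b[5] = 22,  b[6] = 14,  b[7] = 18,  b[8] = 16,  b[9] = 4,  b[10] = 10,  b[11] = 20,  b[12] = 2.
The sequence repeats with period 12.
(188 - 0) mod 12 = 8, so b[188] = b[8] = 16.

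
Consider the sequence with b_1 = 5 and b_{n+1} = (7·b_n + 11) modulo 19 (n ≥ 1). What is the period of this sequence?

We have b_1 = 5; b_2 = 8; b_3 = 10; b_4 = 5.
Since b_4 = b_1 = 5, the sequence is periodic with period 3.

3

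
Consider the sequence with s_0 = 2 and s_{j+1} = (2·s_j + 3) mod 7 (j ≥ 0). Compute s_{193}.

0

s_0 = 2; s_1 = 0; s_2 = 3; s_3 = 2.
The sequence repeats with period 3.
(193 - 0) mod 3 = 1, so s_{193} = s_1 = 0.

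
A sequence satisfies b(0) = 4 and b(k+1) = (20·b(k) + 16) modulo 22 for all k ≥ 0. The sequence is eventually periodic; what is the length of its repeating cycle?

b(0) = 4,  b(1) = 8,  b(2) = 0,  b(3) = 16,  b(4) = 6,  b(5) = 4.
Since b(5) = b(0) = 4, the sequence is periodic with period 5.

5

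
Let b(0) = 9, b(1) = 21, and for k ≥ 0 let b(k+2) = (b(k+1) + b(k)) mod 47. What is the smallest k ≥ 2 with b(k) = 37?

Listing terms: b(0) = 9; b(1) = 21; b(2) = 30; b(3) = 4; b(4) = 34; b(5) = 38; b(6) = 25; b(7) = 16; b(8) = 41; b(9) = 10; b(10) = 4; b(11) = 14; b(12) = 18; b(13) = 32; b(14) = 3; b(15) = 35; b(16) = 38; b(17) = 26; b(18) = 17; b(19) = 43; b(20) = 13; b(21) = 9; b(22) = 22; b(23) = 31; b(24) = 6; b(25) = 37; b(26) = 43; b(27) = 33; b(28) = 29; b(29) = 15; b(30) = 44; b(31) = 12; b(32) = 9; b(33) = 21.
The sequence repeats with period 32.
The value 37 first appears (with k ≥ 2) at b(25).

25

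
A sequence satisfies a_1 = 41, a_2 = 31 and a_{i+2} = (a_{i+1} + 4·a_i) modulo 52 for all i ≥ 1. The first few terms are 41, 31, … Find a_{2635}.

We have a_1 = 41,  a_2 = 31,  a_3 = 39,  a_4 = 7,  a_5 = 7,  a_6 = 35,  a_7 = 11,  a_8 = 47,  a_9 = 39,  a_{10} = 19,  a_{11} = 19,  a_{12} = 43,  a_{13} = 15,  a_{14} = 31,  a_{15} = 39.
Since (a_{14}, a_{15}) = (a_2, a_3) = (31, 39) (two consecutive terms determine the rest), the sequence is eventually periodic: after a pre-period of length 1 it cycles with period 12.
For i ≥ 2, a_i depends only on (i - 2) mod 12. (2635 - 2) mod 12 = 5, so a_{2635} = a_7 = 11.

11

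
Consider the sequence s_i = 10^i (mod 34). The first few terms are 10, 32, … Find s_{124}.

Computing terms: s_1 = 10, s_2 = 32, s_3 = 14, s_4 = 4, s_5 = 6, s_6 = 26, s_7 = 22, s_8 = 16, s_9 = 24, s_{10} = 2, s_{11} = 20, s_{12} = 30, s_{13} = 28, s_{14} = 8, s_{15} = 12, s_{16} = 18, s_{17} = 10.
The sequence repeats with period 16.
So s_{124} = s_{1 + ((124-1) mod 16)} = s_{12} = 30.

30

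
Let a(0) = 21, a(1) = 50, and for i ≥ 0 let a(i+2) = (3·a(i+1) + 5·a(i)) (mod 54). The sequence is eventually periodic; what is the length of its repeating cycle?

36

a(0) = 21, a(1) = 50, a(2) = 39, a(3) = 43, a(4) = 0, a(5) = 53, a(6) = 51, a(7) = 40, a(8) = 51, a(9) = 29, a(10) = 18, a(11) = 37, a(12) = 39, a(13) = 32, a(14) = 21, a(15) = 7, a(16) = 18, a(17) = 35, a(18) = 33, a(19) = 4, a(20) = 15, a(21) = 11, a(22) = 0, a(23) = 1, a(24) = 3, a(25) = 14, a(26) = 3, a(27) = 25, a(28) = 36, a(29) = 17, a(30) = 15, a(31) = 22, a(32) = 33, a(33) = 47, a(34) = 36, a(35) = 19, a(36) = 21, a(37) = 50.
The sequence repeats with period 36.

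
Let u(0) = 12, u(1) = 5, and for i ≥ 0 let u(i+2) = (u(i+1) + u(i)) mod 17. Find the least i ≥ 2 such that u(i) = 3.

Computing terms: u(0) = 12,  u(1) = 5,  u(2) = 0,  u(3) = 5,  u(4) = 5,  u(5) = 10,  u(6) = 15,  u(7) = 8,  u(8) = 6,  u(9) = 14,  u(10) = 3,  u(11) = 0,  u(12) = 3,  u(13) = 3,  u(14) = 6,  u(15) = 9,  u(16) = 15,  u(17) = 7,  u(18) = 5,  u(19) = 12,  u(20) = 0,  u(21) = 12,  u(22) = 12,  u(23) = 7,  u(24) = 2,  u(25) = 9,  u(26) = 11,  u(27) = 3,  u(28) = 14,  u(29) = 0,  u(30) = 14,  u(31) = 14,  u(32) = 11,  u(33) = 8,  u(34) = 2,  u(35) = 10,  u(36) = 12,  u(37) = 5.
The sequence repeats with period 36.
The value 3 first appears (with i ≥ 2) at u(10).

10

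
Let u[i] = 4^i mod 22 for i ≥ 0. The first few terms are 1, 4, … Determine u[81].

4

u[0] = 1,  u[1] = 4,  u[2] = 16,  u[3] = 20,  u[4] = 14,  u[5] = 12,  u[6] = 4.
Since u[6] = u[1] = 4, the sequence is eventually periodic: after a pre-period of length 1 it cycles with period 5.
For i ≥ 1, u[i] depends only on (i - 1) mod 5. (81 - 1) mod 5 = 0, so u[81] = u[1] = 4.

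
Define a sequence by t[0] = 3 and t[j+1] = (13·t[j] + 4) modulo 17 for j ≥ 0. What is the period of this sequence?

t[0] = 3, t[1] = 9, t[2] = 2, t[3] = 13, t[4] = 3.
The sequence repeats with period 4.

4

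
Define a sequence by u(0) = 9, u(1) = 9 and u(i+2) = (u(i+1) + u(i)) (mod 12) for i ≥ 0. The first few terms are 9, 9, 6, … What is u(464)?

We have u(0) = 9,  u(1) = 9,  u(2) = 6,  u(3) = 3,  u(4) = 9,  u(5) = 0,  u(6) = 9,  u(7) = 9.
The sequence repeats with period 6.
So u(464) = u(0 + ((464-0) mod 6)) = u(2) = 6.

6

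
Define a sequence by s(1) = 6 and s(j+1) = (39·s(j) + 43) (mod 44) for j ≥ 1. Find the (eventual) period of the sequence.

Computing terms: s(1) = 6; s(2) = 13; s(3) = 22; s(4) = 21; s(5) = 26; s(6) = 1; s(7) = 38; s(8) = 29; s(9) = 30; s(10) = 25; s(11) = 6.
The sequence repeats with period 10.

10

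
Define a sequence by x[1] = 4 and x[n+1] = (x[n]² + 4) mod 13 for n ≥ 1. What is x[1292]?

Listing terms: x[1] = 4,  x[2] = 7,  x[3] = 1,  x[4] = 5,  x[5] = 3,  x[6] = 0,  x[7] = 4.
The sequence repeats with period 6.
So x[1292] = x[1 + ((1292-1) mod 6)] = x[2] = 7.

7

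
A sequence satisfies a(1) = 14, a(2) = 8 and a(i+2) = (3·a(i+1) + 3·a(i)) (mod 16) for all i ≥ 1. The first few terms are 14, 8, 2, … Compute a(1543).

14

We have a(1) = 14, a(2) = 8, a(3) = 2, a(4) = 14, a(5) = 0, a(6) = 10, a(7) = 14, a(8) = 8.
The sequence repeats with period 6.
(1543 - 1) mod 6 = 0, so a(1543) = a(1) = 14.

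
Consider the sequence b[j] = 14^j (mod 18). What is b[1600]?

We have b[0] = 1,  b[1] = 14,  b[2] = 16,  b[3] = 8,  b[4] = 4,  b[5] = 2,  b[6] = 10,  b[7] = 14.
Since b[7] = b[1] = 14, the sequence is eventually periodic: after a pre-period of length 1 it cycles with period 6.
For j ≥ 1, b[j] depends only on (j - 1) mod 6. (1600 - 1) mod 6 = 3, so b[1600] = b[4] = 4.

4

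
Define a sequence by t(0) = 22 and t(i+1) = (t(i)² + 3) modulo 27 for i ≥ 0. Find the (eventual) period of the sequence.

Listing terms: t(0) = 22; t(1) = 1; t(2) = 4; t(3) = 19; t(4) = 13; t(5) = 10; t(6) = 22.
The sequence repeats with period 6.

6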